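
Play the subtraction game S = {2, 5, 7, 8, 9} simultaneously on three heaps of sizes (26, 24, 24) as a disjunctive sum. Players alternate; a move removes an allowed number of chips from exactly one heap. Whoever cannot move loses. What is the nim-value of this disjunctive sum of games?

4

All heaps use S = {2, 5, 7, 8, 9}:
G(0) = 0
G(1) = mex{} = 0
G(2) = mex{0} = 1
G(3) = mex{0} = 1
G(4) = mex{1} = 0
G(5) = mex{1,0} = 2
G(6) = mex{0,0} = 1
G(7) = mex{2,1,0} = 3
G(8) = mex{1,1,0,0} = 2
G(9) = mex{3,0,1,0,0} = 2
G(10) = mex{2,2,1,1,0} = 3
G(11) = mex{2,1,0,1,1} = 3
G(12) = mex{3,3,2,0,1} = 4
G(13) = mex{3,2,1,2,0} = 4
G(14) = mex{4,2,3,1,2} = 0
G(15) = mex{4,3,2,3,1} = 0
G(16) = mex{0,3,2,2,3} = 1
G(17) = mex{0,4,3,2,2} = 1
G(18) = mex{1,4,3,3,2} = 0
G(19) = mex{1,0,4,3,3} = 2
G(20) = mex{0,0,4,4,3} = 1
G(21) = mex{2,1,0,4,4} = 3
G(22) = mex{1,1,0,0,4} = 2
G(23) = mex{3,0,1,0,0} = 2
G(24) = mex{2,2,1,1,0} = 3
G(25) = mex{2,1,0,1,1} = 3
G(26) = mex{3,3,2,0,1} = 4
Heap A: G(26) = 4.
Heap B: G(24) = 3.
Heap C: G(24) = 3.
Combined Grundy value = 4 ⊕ 3 ⊕ 3 = 4.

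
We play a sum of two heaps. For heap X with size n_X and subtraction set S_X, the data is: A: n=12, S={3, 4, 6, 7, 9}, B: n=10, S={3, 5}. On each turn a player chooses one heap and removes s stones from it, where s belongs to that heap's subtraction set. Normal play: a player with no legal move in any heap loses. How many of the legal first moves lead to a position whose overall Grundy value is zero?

Heap A, S = {3, 4, 6, 7, 9}:
n :  0  1  2  3  4  5  6  7  8  9 10 11 12
G :  0  0  0  1  1  1  2  2  2  3  3  3  0
G_A(12) = 0.
Heap B, S = {3, 5}:
G(0) = 0
G(1) = mex{} = 0
G(2) = mex{} = 0
G(3) = mex{0} = 1
G(4) = mex{0} = 1
G(5) = mex{0,0} = 1
G(6) = mex{1,0} = 2
G(7) = mex{1,0} = 2
G(8) = mex{1,1} = 0
G(9) = mex{2,1} = 0
G(10) = mex{2,1} = 0
G_B(10) = 0.
Combined Grundy value = 0 ⊕ 0 = 0.
A winning move leaves total XOR = 0, i.e. changes one component's Grundy value g to g ⊕ X where X is the current total.
Heap A: target g' = 0⊕0 = 0, but every legal move changes the Grundy value (mex property), so 0 moves.
Heap B: target g' = 0⊕0 = 0, but every legal move changes the Grundy value (mex property), so 0 moves.

0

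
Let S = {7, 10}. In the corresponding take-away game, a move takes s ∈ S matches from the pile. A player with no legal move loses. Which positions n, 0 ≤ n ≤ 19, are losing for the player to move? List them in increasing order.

n :  0  1  2  3  4  5  6  7  8  9 10 11 12 13 14 15 16 17 18 19
G :  0  0  0  0  0  0  0  1  1  1  1  1  1  1  2  2  2  0  0  0
P-positions are exactly the n with G(n) = 0.

0, 1, 2, 3, 4, 5, 6, 17, 18, 19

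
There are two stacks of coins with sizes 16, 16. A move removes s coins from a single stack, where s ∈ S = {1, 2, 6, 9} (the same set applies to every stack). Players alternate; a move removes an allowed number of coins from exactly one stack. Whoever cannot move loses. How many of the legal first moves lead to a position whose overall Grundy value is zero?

0

All stacks use S = {1, 2, 6, 9}:
n :  0  1  2  3  4  5  6  7  8  9 10 11 12 13 14 15 16
G :  0  1  2  0  1  2  3  0  1  2  0  1  2  3  0  1  2
Stack A: G(16) = 2.
Stack B: G(16) = 2.
Combined Grundy value = 2 ⊕ 2 = 0.
A winning move leaves total XOR = 0, i.e. changes one component's Grundy value g to g ⊕ X where X is the current total.
Stack A: target g' = 2⊕0 = 2, but every legal move changes the Grundy value (mex property), so 0 moves.
Stack B: target g' = 2⊕0 = 2, but every legal move changes the Grundy value (mex property), so 0 moves.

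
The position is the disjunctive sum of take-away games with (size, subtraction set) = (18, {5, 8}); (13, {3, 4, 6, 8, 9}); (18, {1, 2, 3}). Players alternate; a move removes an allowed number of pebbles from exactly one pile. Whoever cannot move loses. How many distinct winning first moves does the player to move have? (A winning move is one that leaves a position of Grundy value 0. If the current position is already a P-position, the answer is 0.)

4

Pile A, S = {5, 8}:
n :  0  1  2  3  4  5  6  7  8  9 10 11 12 13 14 15 16 17 18
G :  0  0  0  0  0  1  1  1  1  1  2  2  2  0  0  0  0  0  1
G_A(18) = 1.
Pile B, S = {3, 4, 6, 8, 9}:
G(0) = 0
G(1) = mex{} = 0
G(2) = mex{} = 0
G(3) = mex{0} = 1
G(4) = mex{0,0} = 1
G(5) = mex{0,0} = 1
G(6) = mex{1,0,0} = 2
G(7) = mex{1,1,0} = 2
G(8) = mex{1,1,0,0} = 2
G(9) = mex{2,1,1,0,0} = 3
G(10) = mex{2,2,1,0,0} = 3
G(11) = mex{2,2,1,1,0} = 3
G(12) = mex{3,2,2,1,1} = 0
G(13) = mex{3,3,2,1,1} = 0
G_B(13) = 0.
Pile C, S = {1, 2, 3}:
G(0) = 0
G(1) = mex{0} = 1
G(2) = mex{1,0} = 2
G(3) = mex{2,1,0} = 3
G(4) = mex{3,2,1} = 0
G(5) = mex{0,3,2} = 1
G(6) = mex{1,0,3} = 2
G(7) = mex{2,1,0} = 3
G(8) = mex{3,2,1} = 0
G(9) = mex{0,3,2} = 1
G(10) = mex{1,0,3} = 2
G(11) = mex{2,1,0} = 3
G(12) = mex{3,2,1} = 0
G(13) = mex{0,3,2} = 1
G(14) = mex{1,0,3} = 2
G(15) = mex{2,1,0} = 3
G(16) = mex{3,2,1} = 0
G(17) = mex{0,3,2} = 1
G(18) = mex{1,0,3} = 2
G_C(18) = 2.
Combined Grundy value = 1 ⊕ 0 ⊕ 2 = 3.
A winning move leaves total XOR = 0, i.e. changes one component's Grundy value g to g ⊕ X where X is the current total.
Pile A: need g' = 1⊕3 = 2. Options: 18−5→G=0, 18−8→G=2. Hits: 1.
Pile B: need g' = 0⊕3 = 3. Options: 13−3→G=3, 13−4→G=3, 13−6→G=2, 13−8→G=1, 13−9→G=1. Hits: 2.
Pile C: need g' = 2⊕3 = 1. Options: 18−1→G=1, 18−2→G=0, 18−3→G=3. Hits: 1.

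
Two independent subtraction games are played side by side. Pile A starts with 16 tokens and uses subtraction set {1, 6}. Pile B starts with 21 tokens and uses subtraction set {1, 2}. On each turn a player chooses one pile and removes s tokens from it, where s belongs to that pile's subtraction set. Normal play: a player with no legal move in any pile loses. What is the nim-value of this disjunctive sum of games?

0

Pile A, S = {1, 6}:
G(0) = 0
G(1) = mex{0} = 1
G(2) = mex{1} = 0
G(3) = mex{0} = 1
G(4) = mex{1} = 0
G(5) = mex{0} = 1
G(6) = mex{1,0} = 2
G(7) = mex{2,1} = 0
G(8) = mex{0,0} = 1
G(9) = mex{1,1} = 0
G(10) = mex{0,0} = 1
G(11) = mex{1,1} = 0
G(12) = mex{0,2} = 1
G(13) = mex{1,0} = 2
G(14) = mex{2,1} = 0
G(15) = mex{0,0} = 1
G(16) = mex{1,1} = 0
G_A(16) = 0.
Pile B, S = {1, 2}:
G(0) = 0
G(1) = mex{0} = 1
G(2) = mex{1,0} = 2
G(3) = mex{2,1} = 0
G(4) = mex{0,2} = 1
G(5) = mex{1,0} = 2
G(6) = mex{2,1} = 0
G(7) = mex{0,2} = 1
G(8) = mex{1,0} = 2
G(9) = mex{2,1} = 0
G(10) = mex{0,2} = 1
G(11) = mex{1,0} = 2
G(12) = mex{2,1} = 0
G(13) = mex{0,2} = 1
G(14) = mex{1,0} = 2
G(15) = mex{2,1} = 0
G(16) = mex{0,2} = 1
G(17) = mex{1,0} = 2
G(18) = mex{2,1} = 0
G(19) = mex{0,2} = 1
G(20) = mex{1,0} = 2
G(21) = mex{2,1} = 0
G_B(21) = 0.
Combined Grundy value = 0 ⊕ 0 = 0.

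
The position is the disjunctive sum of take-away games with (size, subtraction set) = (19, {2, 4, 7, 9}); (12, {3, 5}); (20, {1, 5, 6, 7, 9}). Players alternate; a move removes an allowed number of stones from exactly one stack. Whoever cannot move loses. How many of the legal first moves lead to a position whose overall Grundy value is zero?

1

Stack A, S = {2, 4, 7, 9}:
n :  0  1  2  3  4  5  6  7  8  9 10 11 12 13 14 15 16 17 18 19
G :  0  0  1  1  2  2  0  3  1  4  2  0  0  1  1  2  2  0  3  1
G_A(19) = 1.
Stack B, S = {3, 5}:
n :  0  1  2  3  4  5  6  7  8  9 10 11 12
G :  0  0  0  1  1  1  2  2  0  0  0  1  1
G_B(12) = 1.
Stack C, S = {1, 5, 6, 7, 9}:
n :  0  1  2  3  4  5  6  7  8  9 10 11 12 13 14 15 16 17 18 19 20
G :  0  1  0  1  0  1  2  3  2  3  2  3  0  1  0  1  0  1  2  3  2
G_C(20) = 2.
Combined Grundy value = 1 ⊕ 1 ⊕ 2 = 2.
A winning move leaves total XOR = 0, i.e. changes one component's Grundy value g to g ⊕ X where X is the current total.
Stack A: need g' = 1⊕2 = 3. Options: 19−2→G=0, 19−4→G=2, 19−7→G=0, 19−9→G=2. Hits: 0.
Stack B: need g' = 1⊕2 = 3. Options: 12−3→G=0, 12−5→G=2. Hits: 0.
Stack C: need g' = 2⊕2 = 0. Options: 20−1→G=3, 20−5→G=1, 20−6→G=0, 20−7→G=1, 20−9→G=3. Hits: 1.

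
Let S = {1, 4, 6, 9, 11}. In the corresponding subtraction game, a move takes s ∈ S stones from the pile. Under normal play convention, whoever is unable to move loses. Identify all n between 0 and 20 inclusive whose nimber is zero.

0, 2, 5, 7, 10, 12, 15, 17, 20

G(0) = 0
G(1) = mex{0} = 1
G(2) = mex{1} = 0
G(3) = mex{0} = 1
G(4) = mex{1,0} = 2
G(5) = mex{2,1} = 0
G(6) = mex{0,0,0} = 1
G(7) = mex{1,1,1} = 0
G(8) = mex{0,2,0} = 1
G(9) = mex{1,0,1,0} = 2
G(10) = mex{2,1,2,1} = 0
G(11) = mex{0,0,0,0,0} = 1
G(12) = mex{1,1,1,1,1} = 0
G(13) = mex{0,2,0,2,0} = 1
G(14) = mex{1,0,1,0,1} = 2
G(15) = mex{2,1,2,1,2} = 0
G(16) = mex{0,0,0,0,0} = 1
G(17) = mex{1,1,1,1,1} = 0
G(18) = mex{0,2,0,2,0} = 1
G(19) = mex{1,0,1,0,1} = 2
G(20) = mex{2,1,2,1,2} = 0
P-positions are exactly the n with G(n) = 0.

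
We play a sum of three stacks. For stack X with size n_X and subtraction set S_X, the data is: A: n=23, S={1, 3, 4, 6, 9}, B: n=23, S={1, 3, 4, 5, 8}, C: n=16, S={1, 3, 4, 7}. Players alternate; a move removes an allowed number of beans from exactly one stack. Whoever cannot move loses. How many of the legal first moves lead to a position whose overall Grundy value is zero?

Stack A, S = {1, 3, 4, 6, 9}:
n :  0  1  2  3  4  5  6  7  8  9 10 11 12 13 14 15 16 17 18 19 20 21 22 23
G :  0  1  0  1  2  3  2  0  1  4  3  2  0  1  0  1  2  3  2  0  1  4  3  2
G_A(23) = 2.
Stack B, S = {1, 3, 4, 5, 8}:
G(0) = 0
G(1) = mex{0} = 1
G(2) = mex{1} = 0
G(3) = mex{0,0} = 1
G(4) = mex{1,1,0} = 2
G(5) = mex{2,0,1,0} = 3
G(6) = mex{3,1,0,1} = 2
G(7) = mex{2,2,1,0} = 3
G(8) = mex{3,3,2,1,0} = 4
G(9) = mex{4,2,3,2,1} = 0
G(10) = mex{0,3,2,3,0} = 1
G(11) = mex{1,4,3,2,1} = 0
G(12) = mex{0,0,4,3,2} = 1
G(13) = mex{1,1,0,4,3} = 2
G(14) = mex{2,0,1,0,2} = 3
G(15) = mex{3,1,0,1,3} = 2
G(16) = mex{2,2,1,0,4} = 3
G(17) = mex{3,3,2,1,0} = 4
G(18) = mex{4,2,3,2,1} = 0
G(19) = mex{0,3,2,3,0} = 1
G(20) = mex{1,4,3,2,1} = 0
G(21) = mex{0,0,4,3,2} = 1
G(22) = mex{1,1,0,4,3} = 2
G(23) = mex{2,0,1,0,2} = 3
G_B(23) = 3.
Stack C, S = {1, 3, 4, 7}:
G(0) = 0
G(1) = mex{0} = 1
G(2) = mex{1} = 0
G(3) = mex{0,0} = 1
G(4) = mex{1,1,0} = 2
G(5) = mex{2,0,1} = 3
G(6) = mex{3,1,0} = 2
G(7) = mex{2,2,1,0} = 3
G(8) = mex{3,3,2,1} = 0
G(9) = mex{0,2,3,0} = 1
G(10) = mex{1,3,2,1} = 0
G(11) = mex{0,0,3,2} = 1
G(12) = mex{1,1,0,3} = 2
G(13) = mex{2,0,1,2} = 3
G(14) = mex{3,1,0,3} = 2
G(15) = mex{2,2,1,0} = 3
G(16) = mex{3,3,2,1} = 0
G_C(16) = 0.
Combined Grundy value = 2 ⊕ 3 ⊕ 0 = 1.
A winning move leaves total XOR = 0, i.e. changes one component's Grundy value g to g ⊕ X where X is the current total.
Stack A: need g' = 2⊕1 = 3. Options: 23−1→G=3, 23−3→G=1, 23−4→G=0, 23−6→G=3, 23−9→G=0. Hits: 2.
Stack B: need g' = 3⊕1 = 2. Options: 23−1→G=2, 23−3→G=0, 23−4→G=1, 23−5→G=0, 23−8→G=2. Hits: 2.
Stack C: need g' = 0⊕1 = 1. Options: 16−1→G=3, 16−3→G=3, 16−4→G=2, 16−7→G=1. Hits: 1.

5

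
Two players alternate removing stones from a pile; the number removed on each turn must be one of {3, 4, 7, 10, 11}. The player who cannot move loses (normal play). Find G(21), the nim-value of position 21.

2

G(0) = 0
G(1) = mex{} = 0
G(2) = mex{} = 0
G(3) = mex{0} = 1
G(4) = mex{0,0} = 1
G(5) = mex{0,0} = 1
G(6) = mex{1,0} = 2
G(7) = mex{1,1,0} = 2
G(8) = mex{1,1,0} = 2
G(9) = mex{2,1,0} = 3
G(10) = mex{2,2,1,0} = 3
G(11) = mex{2,2,1,0,0} = 3
G(12) = mex{3,2,1,0,0} = 4
G(13) = mex{3,3,2,1,0} = 4
G(14) = mex{3,3,2,1,1} = 0
G(15) = mex{4,3,2,1,1} = 0
G(16) = mex{4,4,3,2,1} = 0
G(17) = mex{0,4,3,2,2} = 1
G(18) = mex{0,0,3,2,2} = 1
G(19) = mex{0,0,4,3,2} = 1
G(20) = mex{1,0,4,3,3} = 2
G(21) = mex{1,1,0,3,3} = 2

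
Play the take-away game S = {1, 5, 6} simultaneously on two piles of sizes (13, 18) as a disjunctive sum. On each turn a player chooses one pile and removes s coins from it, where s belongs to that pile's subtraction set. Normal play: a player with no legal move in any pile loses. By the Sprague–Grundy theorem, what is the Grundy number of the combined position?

All piles use S = {1, 5, 6}:
n :  0  1  2  3  4  5  6  7  8  9 10 11 12 13 14 15 16 17 18
G :  0  1  0  1  0  1  2  3  2  3  2  0  1  0  1  0  1  2  3
Pile A: G(13) = 0.
Pile B: G(18) = 3.
Combined Grundy value = 0 ⊕ 3 = 3.

3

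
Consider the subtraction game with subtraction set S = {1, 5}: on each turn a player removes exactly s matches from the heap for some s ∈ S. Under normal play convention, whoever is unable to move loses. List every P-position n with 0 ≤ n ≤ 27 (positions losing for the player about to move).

0, 2, 4, 6, 8, 10, 12, 14, 16, 18, 20, 22, 24, 26

G(0) = 0
G(1) = mex{0} = 1
G(2) = mex{1} = 0
G(3) = mex{0} = 1
G(4) = mex{1} = 0
G(5) = mex{0,0} = 1
G(6) = mex{1,1} = 0
G(7) = mex{0,0} = 1
G(8) = mex{1,1} = 0
G(9) = mex{0,0} = 1
G(10) = mex{1,1} = 0
G(11) = mex{0,0} = 1
G(12) = mex{1,1} = 0
G(13) = mex{0,0} = 1
G(14) = mex{1,1} = 0
G(15) = mex{0,0} = 1
G(16) = mex{1,1} = 0
G(17) = mex{0,0} = 1
G(18) = mex{1,1} = 0
G(19) = mex{0,0} = 1
G(20) = mex{1,1} = 0
G(21) = mex{0,0} = 1
G(22) = mex{1,1} = 0
G(23) = mex{0,0} = 1
G(24) = mex{1,1} = 0
G(25) = mex{0,0} = 1
G(26) = mex{1,1} = 0
G(27) = mex{0,0} = 1
P-positions are exactly the n with G(n) = 0.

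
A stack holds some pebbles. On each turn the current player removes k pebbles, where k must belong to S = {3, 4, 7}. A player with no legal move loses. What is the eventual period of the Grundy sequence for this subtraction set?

n :  0  1  2  3  4  5  6  7  8  9 10 11 12 13 14 15 16 17 18 19 20 21
G :  0  0  0  1  1  1  2  2  2  3  0  0  0  1  1  1  2  2  2  3  0  0
G(n+10) = G(n) holds for n = 0,…,6 (a full window of length max(S) = 7), so the sequence is purely periodic with period 10.

10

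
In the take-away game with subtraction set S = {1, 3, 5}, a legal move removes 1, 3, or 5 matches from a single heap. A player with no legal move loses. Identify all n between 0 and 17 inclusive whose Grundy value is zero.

n :  0  1  2  3  4  5  6  7  8  9 10 11 12 13 14 15 16 17
G :  0  1  0  1  0  1  0  1  0  1  0  1  0  1  0  1  0  1
P-positions are exactly the n with G(n) = 0.

0, 2, 4, 6, 8, 10, 12, 14, 16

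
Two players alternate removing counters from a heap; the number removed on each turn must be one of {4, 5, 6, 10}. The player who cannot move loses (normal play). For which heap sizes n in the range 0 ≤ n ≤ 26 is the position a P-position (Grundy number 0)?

0, 1, 2, 3, 14, 15, 16, 17

n :  0  1  2  3  4  5  6  7  8  9 10 11 12 13 14 15 16 17 18 19 20 21 22 23 24 25 26
G :  0  0  0  0  1  1  1  1  2  2  2  2  3  3  0  0  0  0  1  1  1  1  2  2  2  2  3
P-positions are exactly the n with G(n) = 0.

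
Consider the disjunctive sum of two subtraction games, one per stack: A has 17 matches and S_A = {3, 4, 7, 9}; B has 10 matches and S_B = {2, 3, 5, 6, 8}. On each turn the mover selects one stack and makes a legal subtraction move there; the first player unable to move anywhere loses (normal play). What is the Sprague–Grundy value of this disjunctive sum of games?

1

Stack A, S = {3, 4, 7, 9}:
n :  0  1  2  3  4  5  6  7  8  9 10 11 12 13 14 15 16 17
G :  0  0  0  1  1  1  2  2  2  3  3  3  0  0  0  1  1  1
G_A(17) = 1.
Stack B, S = {2, 3, 5, 6, 8}:
G(0) = 0
G(1) = mex{} = 0
G(2) = mex{0} = 1
G(3) = mex{0,0} = 1
G(4) = mex{1,0} = 2
G(5) = mex{1,1,0} = 2
G(6) = mex{2,1,0,0} = 3
G(7) = mex{2,2,1,0} = 3
G(8) = mex{3,2,1,1,0} = 4
G(9) = mex{3,3,2,1,0} = 4
G(10) = mex{4,3,2,2,1} = 0
G_B(10) = 0.
Combined Grundy value = 1 ⊕ 0 = 1.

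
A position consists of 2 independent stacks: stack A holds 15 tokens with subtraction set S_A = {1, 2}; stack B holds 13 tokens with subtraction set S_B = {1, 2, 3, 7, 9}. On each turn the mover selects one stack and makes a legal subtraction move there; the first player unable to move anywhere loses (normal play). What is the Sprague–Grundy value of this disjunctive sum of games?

Stack A, S = {1, 2}:
G(0) = 0
G(1) = mex{0} = 1
G(2) = mex{1,0} = 2
G(3) = mex{2,1} = 0
G(4) = mex{0,2} = 1
G(5) = mex{1,0} = 2
G(6) = mex{2,1} = 0
G(7) = mex{0,2} = 1
G(8) = mex{1,0} = 2
G(9) = mex{2,1} = 0
G(10) = mex{0,2} = 1
G(11) = mex{1,0} = 2
G(12) = mex{2,1} = 0
G(13) = mex{0,2} = 1
G(14) = mex{1,0} = 2
G(15) = mex{2,1} = 0
G_A(15) = 0.
Stack B, S = {1, 2, 3, 7, 9}:
n :  0  1  2  3  4  5  6  7  8  9 10 11 12 13
G :  0  1  2  3  0  1  2  3  0  1  2  3  0  1
G_B(13) = 1.
Combined Grundy value = 0 ⊕ 1 = 1.

1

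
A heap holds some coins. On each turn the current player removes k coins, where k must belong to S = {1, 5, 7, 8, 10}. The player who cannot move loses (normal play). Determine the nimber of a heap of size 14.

G(0) = 0
G(1) = mex{0} = 1
G(2) = mex{1} = 0
G(3) = mex{0} = 1
G(4) = mex{1} = 0
G(5) = mex{0,0} = 1
G(6) = mex{1,1} = 0
G(7) = mex{0,0,0} = 1
G(8) = mex{1,1,1,0} = 2
G(9) = mex{2,0,0,1} = 3
G(10) = mex{3,1,1,0,0} = 2
G(11) = mex{2,0,0,1,1} = 3
G(12) = mex{3,1,1,0,0} = 2
G(13) = mex{2,2,0,1,1} = 3
G(14) = mex{3,3,1,0,0} = 2

2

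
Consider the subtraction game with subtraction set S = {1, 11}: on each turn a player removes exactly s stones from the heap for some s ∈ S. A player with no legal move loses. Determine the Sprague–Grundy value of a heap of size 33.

1

G(0) = 0
G(1) = mex{0} = 1
G(2) = mex{1} = 0
G(3) = mex{0} = 1
G(4) = mex{1} = 0
G(5) = mex{0} = 1
G(6) = mex{1} = 0
G(7) = mex{0} = 1
G(8) = mex{1} = 0
G(9) = mex{0} = 1
G(10) = mex{1} = 0
G(11) = mex{0,0} = 1
G(12) = mex{1,1} = 0
G(13) = mex{0,0} = 1
G(14) = mex{1,1} = 0
G(15) = mex{0,0} = 1
G(16) = mex{1,1} = 0
G(17) = mex{0,0} = 1
G(18) = mex{1,1} = 0
G(19) = mex{0,0} = 1
G(20) = mex{1,1} = 0
G(21) = mex{0,0} = 1
G(22) = mex{1,1} = 0
G(23) = mex{0,0} = 1
G(24) = mex{1,1} = 0
G(25) = mex{0,0} = 1
G(26) = mex{1,1} = 0
G(27) = mex{0,0} = 1
G(28) = mex{1,1} = 0
G(29) = mex{0,0} = 1
G(30) = mex{1,1} = 0
G(31) = mex{0,0} = 1
G(32) = mex{1,1} = 0
G(33) = mex{0,0} = 1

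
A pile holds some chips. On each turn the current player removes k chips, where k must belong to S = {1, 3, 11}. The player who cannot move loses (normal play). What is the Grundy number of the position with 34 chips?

0

n :  0  1  2  3  4  5  6  7  8  9 10 11 12 13 14 15 16 17 18 19 20 21 22 23 24 25 26 27 28 29 30 31 32 33 34
G :  0  1  0  1  0  1  0  1  0  1  0  1  0  1  0  1  0  1  0  1  0  1  0  1  0  1  0  1  0  1  0  1  0  1  0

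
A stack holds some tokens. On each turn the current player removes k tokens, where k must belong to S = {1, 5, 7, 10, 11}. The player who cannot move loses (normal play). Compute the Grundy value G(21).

n :  0  1  2  3  4  5  6  7  8  9 10 11 12 13 14 15 16 17 18 19 20 21
G :  0  1  0  1  0  1  0  1  0  1  2  3  2  3  2  3  2  3  2  3  0  1

1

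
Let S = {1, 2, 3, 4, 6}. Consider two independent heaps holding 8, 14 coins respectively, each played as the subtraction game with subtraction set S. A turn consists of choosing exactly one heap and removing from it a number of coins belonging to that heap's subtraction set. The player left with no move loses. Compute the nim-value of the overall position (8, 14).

All heaps use S = {1, 2, 3, 4, 6}:
n :  0  1  2  3  4  5  6  7  8  9 10 11 12 13 14
G :  0  1  2  3  4  0  1  2  3  4  0  1  2  3  4
Heap A: G(8) = 3.
Heap B: G(14) = 4.
Combined Grundy value = 3 ⊕ 4 = 7.

7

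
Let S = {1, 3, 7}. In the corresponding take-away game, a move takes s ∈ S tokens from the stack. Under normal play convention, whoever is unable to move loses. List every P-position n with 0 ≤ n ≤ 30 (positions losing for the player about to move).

n :  0  1  2  3  4  5  6  7  8  9 10 11 12 13 14 15 16 17 18 19 20 21 22 23 24 25 26 27 28 29 30
G :  0  1  0  1  0  1  0  1  0  1  0  1  0  1  0  1  0  1  0  1  0  1  0  1  0  1  0  1  0  1  0
P-positions are exactly the n with G(n) = 0.

0, 2, 4, 6, 8, 10, 12, 14, 16, 18, 20, 22, 24, 26, 28, 30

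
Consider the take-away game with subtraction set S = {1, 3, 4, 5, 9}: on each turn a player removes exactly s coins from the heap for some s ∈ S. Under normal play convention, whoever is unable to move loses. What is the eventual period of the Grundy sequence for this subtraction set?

G(0) = 0
G(1) = mex{0} = 1
G(2) = mex{1} = 0
G(3) = mex{0,0} = 1
G(4) = mex{1,1,0} = 2
G(5) = mex{2,0,1,0} = 3
G(6) = mex{3,1,0,1} = 2
G(7) = mex{2,2,1,0} = 3
G(8) = mex{3,3,2,1} = 0
G(9) = mex{0,2,3,2,0} = 1
G(10) = mex{1,3,2,3,1} = 0
G(11) = mex{0,0,3,2,0} = 1
G(12) = mex{1,1,0,3,1} = 2
G(13) = mex{2,0,1,0,2} = 3
G(14) = mex{3,1,0,1,3} = 2
G(15) = mex{2,2,1,0,2} = 3
G(16) = mex{3,3,2,1,3} = 0
G(17) = mex{0,2,3,2,0} = 1
G(18) = mex{1,3,2,3,1} = 0
G(n+8) = G(n) holds for n = 0,…,8 (a full window of length max(S) = 9), so the sequence is purely periodic with period 8.

8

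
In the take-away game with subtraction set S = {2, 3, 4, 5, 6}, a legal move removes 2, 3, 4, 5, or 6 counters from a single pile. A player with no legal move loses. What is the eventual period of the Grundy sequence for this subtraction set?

G(0) = 0
G(1) = mex{} = 0
G(2) = mex{0} = 1
G(3) = mex{0,0} = 1
G(4) = mex{1,0,0} = 2
G(5) = mex{1,1,0,0} = 2
G(6) = mex{2,1,1,0,0} = 3
G(7) = mex{2,2,1,1,0} = 3
G(8) = mex{3,2,2,1,1} = 0
G(9) = mex{3,3,2,2,1} = 0
G(10) = mex{0,3,3,2,2} = 1
G(11) = mex{0,0,3,3,2} = 1
G(12) = mex{1,0,0,3,3} = 2
G(13) = mex{1,1,0,0,3} = 2
G(14) = mex{2,1,1,0,0} = 3
G(15) = mex{2,2,1,1,0} = 3
G(16) = mex{3,2,2,1,1} = 0
G(17) = mex{3,3,2,2,1} = 0
G(n+8) = G(n) holds for n = 0,…,5 (a full window of length max(S) = 6), so the sequence is purely periodic with period 8.

8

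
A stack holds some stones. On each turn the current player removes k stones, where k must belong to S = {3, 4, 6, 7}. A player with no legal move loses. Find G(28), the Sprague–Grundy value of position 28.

G(0) = 0
G(1) = mex{} = 0
G(2) = mex{} = 0
G(3) = mex{0} = 1
G(4) = mex{0,0} = 1
G(5) = mex{0,0} = 1
G(6) = mex{1,0,0} = 2
G(7) = mex{1,1,0,0} = 2
G(8) = mex{1,1,0,0} = 2
G(9) = mex{2,1,1,0} = 3
G(10) = mex{2,2,1,1} = 0
G(11) = mex{2,2,1,1} = 0
G(12) = mex{3,2,2,1} = 0
G(13) = mex{0,3,2,2} = 1
G(14) = mex{0,0,2,2} = 1
G(15) = mex{0,0,3,2} = 1
G(16) = mex{1,0,0,3} = 2
G(17) = mex{1,1,0,0} = 2
G(18) = mex{1,1,0,0} = 2
G(19) = mex{2,1,1,0} = 3
G(20) = mex{2,2,1,1} = 0
G(21) = mex{2,2,1,1} = 0
G(22) = mex{3,2,2,1} = 0
G(23) = mex{0,3,2,2} = 1
G(24) = mex{0,0,2,2} = 1
G(25) = mex{0,0,3,2} = 1
G(26) = mex{1,0,0,3} = 2
G(27) = mex{1,1,0,0} = 2
G(28) = mex{1,1,0,0} = 2

2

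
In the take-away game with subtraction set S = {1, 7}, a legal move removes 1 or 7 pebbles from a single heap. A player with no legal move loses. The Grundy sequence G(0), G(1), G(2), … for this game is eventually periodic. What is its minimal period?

n :  0  1  2  3  4  5  6  7  8  9 10 11 12 13 14
G :  0  1  0  1  0  1  0  1  0  1  0  1  0  1  0
G(n+2) = G(n) holds for n = 0,…,6 (a full window of length max(S) = 7), so the sequence is purely periodic with period 2.

2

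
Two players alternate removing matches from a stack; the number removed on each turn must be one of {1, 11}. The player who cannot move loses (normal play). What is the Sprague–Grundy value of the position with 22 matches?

n :  0  1  2  3  4  5  6  7  8  9 10 11 12 13 14 15 16 17 18 19 20 21 22
G :  0  1  0  1  0  1  0  1  0  1  0  1  0  1  0  1  0  1  0  1  0  1  0

0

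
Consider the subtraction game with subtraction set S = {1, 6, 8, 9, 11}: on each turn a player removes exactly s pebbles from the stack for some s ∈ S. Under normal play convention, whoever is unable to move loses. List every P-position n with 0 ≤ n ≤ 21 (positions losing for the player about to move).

0, 2, 4, 7, 14, 17, 19, 21

n :  0  1  2  3  4  5  6  7  8  9 10 11 12 13 14 15 16 17 18 19 20 21
G :  0  1  0  1  0  1  2  0  1  2  3  2  3  2  0  1  2  0  1  0  1  0
P-positions are exactly the n with G(n) = 0.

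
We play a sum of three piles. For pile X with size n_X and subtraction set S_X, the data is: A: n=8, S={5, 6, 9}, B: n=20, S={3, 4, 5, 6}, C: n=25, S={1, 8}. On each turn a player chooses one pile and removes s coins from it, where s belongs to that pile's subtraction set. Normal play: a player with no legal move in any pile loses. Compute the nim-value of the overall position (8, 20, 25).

Pile A, S = {5, 6, 9}:
n : 0 1 2 3 4 5 6 7 8
G : 0 0 0 0 0 1 1 1 1
G_A(8) = 1.
Pile B, S = {3, 4, 5, 6}:
G(0) = 0
G(1) = mex{} = 0
G(2) = mex{} = 0
G(3) = mex{0} = 1
G(4) = mex{0,0} = 1
G(5) = mex{0,0,0} = 1
G(6) = mex{1,0,0,0} = 2
G(7) = mex{1,1,0,0} = 2
G(8) = mex{1,1,1,0} = 2
G(9) = mex{2,1,1,1} = 0
G(10) = mex{2,2,1,1} = 0
G(11) = mex{2,2,2,1} = 0
G(12) = mex{0,2,2,2} = 1
G(13) = mex{0,0,2,2} = 1
G(14) = mex{0,0,0,2} = 1
G(15) = mex{1,0,0,0} = 2
G(16) = mex{1,1,0,0} = 2
G(17) = mex{1,1,1,0} = 2
G(18) = mex{2,1,1,1} = 0
G(19) = mex{2,2,1,1} = 0
G(20) = mex{2,2,2,1} = 0
G_B(20) = 0.
Pile C, S = {1, 8}:
G(0) = 0
G(1) = mex{0} = 1
G(2) = mex{1} = 0
G(3) = mex{0} = 1
G(4) = mex{1} = 0
G(5) = mex{0} = 1
G(6) = mex{1} = 0
G(7) = mex{0} = 1
G(8) = mex{1,0} = 2
G(9) = mex{2,1} = 0
G(10) = mex{0,0} = 1
G(11) = mex{1,1} = 0
G(12) = mex{0,0} = 1
G(13) = mex{1,1} = 0
G(14) = mex{0,0} = 1
G(15) = mex{1,1} = 0
G(16) = mex{0,2} = 1
G(17) = mex{1,0} = 2
G(18) = mex{2,1} = 0
G(19) = mex{0,0} = 1
G(20) = mex{1,1} = 0
G(21) = mex{0,0} = 1
G(22) = mex{1,1} = 0
G(23) = mex{0,0} = 1
G(24) = mex{1,1} = 0
G(25) = mex{0,2} = 1
G_C(25) = 1.
Combined Grundy value = 1 ⊕ 0 ⊕ 1 = 0.

0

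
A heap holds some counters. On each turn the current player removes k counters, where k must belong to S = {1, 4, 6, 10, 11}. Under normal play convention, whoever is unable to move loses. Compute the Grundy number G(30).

2

G(0) = 0
G(1) = mex{0} = 1
G(2) = mex{1} = 0
G(3) = mex{0} = 1
G(4) = mex{1,0} = 2
G(5) = mex{2,1} = 0
G(6) = mex{0,0,0} = 1
G(7) = mex{1,1,1} = 0
G(8) = mex{0,2,0} = 1
G(9) = mex{1,0,1} = 2
G(10) = mex{2,1,2,0} = 3
G(11) = mex{3,0,0,1,0} = 2
G(12) = mex{2,1,1,0,1} = 3
G(13) = mex{3,2,0,1,0} = 4
G(14) = mex{4,3,1,2,1} = 0
G(15) = mex{0,2,2,0,2} = 1
G(16) = mex{1,3,3,1,0} = 2
G(17) = mex{2,4,2,0,1} = 3
G(18) = mex{3,0,3,1,0} = 2
G(19) = mex{2,1,4,2,1} = 0
G(20) = mex{0,2,0,3,2} = 1
G(21) = mex{1,3,1,2,3} = 0
G(22) = mex{0,2,2,3,2} = 1
G(23) = mex{1,0,3,4,3} = 2
G(24) = mex{2,1,2,0,4} = 3
G(25) = mex{3,0,0,1,0} = 2
G(26) = mex{2,1,1,2,1} = 0
G(27) = mex{0,2,0,3,2} = 1
G(28) = mex{1,3,1,2,3} = 0
G(29) = mex{0,2,2,0,2} = 1
G(30) = mex{1,0,3,1,0} = 2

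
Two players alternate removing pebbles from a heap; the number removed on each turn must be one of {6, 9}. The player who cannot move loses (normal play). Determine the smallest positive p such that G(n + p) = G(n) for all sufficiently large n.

n :  0  1  2  3  4  5  6  7  8  9 10 11 12 13 14 15 16 17 18 19 20 21 22 23 24 25 26 27 28 29 30 31
G :  0  0  0  0  0  0  1  1  1  1  1  1  2  2  2  0  0  0  0  0  0  1  1  1  1  1  1  2  2  2  0  0
G(n+15) = G(n) holds for n = 0,…,8 (a full window of length max(S) = 9), so the sequence is purely periodic with period 15.

15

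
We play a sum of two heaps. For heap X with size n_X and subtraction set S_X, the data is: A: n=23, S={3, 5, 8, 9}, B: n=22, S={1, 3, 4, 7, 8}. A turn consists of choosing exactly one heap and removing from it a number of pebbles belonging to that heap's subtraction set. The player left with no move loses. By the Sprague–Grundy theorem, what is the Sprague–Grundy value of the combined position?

Heap A, S = {3, 5, 8, 9}:
n :  0  1  2  3  4  5  6  7  8  9 10 11 12 13 14 15 16 17 18 19 20 21 22 23
G :  0  0  0  1  1  1  2  2  2  3  3  3  0  0  0  1  1  1  2  2  2  3  3  3
G_A(23) = 3.
Heap B, S = {1, 3, 4, 7, 8}:
G(0) = 0
G(1) = mex{0} = 1
G(2) = mex{1} = 0
G(3) = mex{0,0} = 1
G(4) = mex{1,1,0} = 2
G(5) = mex{2,0,1} = 3
G(6) = mex{3,1,0} = 2
G(7) = mex{2,2,1,0} = 3
G(8) = mex{3,3,2,1,0} = 4
G(9) = mex{4,2,3,0,1} = 5
G(10) = mex{5,3,2,1,0} = 4
G(11) = mex{4,4,3,2,1} = 0
G(12) = mex{0,5,4,3,2} = 1
G(13) = mex{1,4,5,2,3} = 0
G(14) = mex{0,0,4,3,2} = 1
G(15) = mex{1,1,0,4,3} = 2
G(16) = mex{2,0,1,5,4} = 3
G(17) = mex{3,1,0,4,5} = 2
G(18) = mex{2,2,1,0,4} = 3
G(19) = mex{3,3,2,1,0} = 4
G(20) = mex{4,2,3,0,1} = 5
G(21) = mex{5,3,2,1,0} = 4
G(22) = mex{4,4,3,2,1} = 0
G_B(22) = 0.
Combined Grundy value = 3 ⊕ 0 = 3.

3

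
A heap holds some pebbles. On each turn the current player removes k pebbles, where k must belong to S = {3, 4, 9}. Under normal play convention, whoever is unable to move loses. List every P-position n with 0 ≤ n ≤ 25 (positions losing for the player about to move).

G(0) = 0
G(1) = mex{} = 0
G(2) = mex{} = 0
G(3) = mex{0} = 1
G(4) = mex{0,0} = 1
G(5) = mex{0,0} = 1
G(6) = mex{1,0} = 2
G(7) = mex{1,1} = 0
G(8) = mex{1,1} = 0
G(9) = mex{2,1,0} = 3
G(10) = mex{0,2,0} = 1
G(11) = mex{0,0,0} = 1
G(12) = mex{3,0,1} = 2
G(13) = mex{1,3,1} = 0
G(14) = mex{1,1,1} = 0
G(15) = mex{2,1,2} = 0
G(16) = mex{0,2,0} = 1
G(17) = mex{0,0,0} = 1
G(18) = mex{0,0,3} = 1
G(19) = mex{1,0,1} = 2
G(20) = mex{1,1,1} = 0
G(21) = mex{1,1,2} = 0
G(22) = mex{2,1,0} = 3
G(23) = mex{0,2,0} = 1
G(24) = mex{0,0,0} = 1
G(25) = mex{3,0,1} = 2
P-positions are exactly the n with G(n) = 0.

0, 1, 2, 7, 8, 13, 14, 15, 20, 21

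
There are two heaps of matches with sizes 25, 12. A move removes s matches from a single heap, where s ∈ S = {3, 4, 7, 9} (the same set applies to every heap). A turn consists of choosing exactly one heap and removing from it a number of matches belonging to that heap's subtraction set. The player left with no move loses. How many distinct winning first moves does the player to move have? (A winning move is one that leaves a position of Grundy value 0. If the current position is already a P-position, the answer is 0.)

0

All heaps use S = {3, 4, 7, 9}:
G(0) = 0
G(1) = mex{} = 0
G(2) = mex{} = 0
G(3) = mex{0} = 1
G(4) = mex{0,0} = 1
G(5) = mex{0,0} = 1
G(6) = mex{1,0} = 2
G(7) = mex{1,1,0} = 2
G(8) = mex{1,1,0} = 2
G(9) = mex{2,1,0,0} = 3
G(10) = mex{2,2,1,0} = 3
G(11) = mex{2,2,1,0} = 3
G(12) = mex{3,2,1,1} = 0
G(13) = mex{3,3,2,1} = 0
G(14) = mex{3,3,2,1} = 0
G(15) = mex{0,3,2,2} = 1
G(16) = mex{0,0,3,2} = 1
G(17) = mex{0,0,3,2} = 1
G(18) = mex{1,0,3,3} = 2
G(19) = mex{1,1,0,3} = 2
G(20) = mex{1,1,0,3} = 2
G(21) = mex{2,1,0,0} = 3
G(22) = mex{2,2,1,0} = 3
G(23) = mex{2,2,1,0} = 3
G(24) = mex{3,2,1,1} = 0
G(25) = mex{3,3,2,1} = 0
Heap A: G(25) = 0.
Heap B: G(12) = 0.
Combined Grundy value = 0 ⊕ 0 = 0.
A winning move leaves total XOR = 0, i.e. changes one component's Grundy value g to g ⊕ X where X is the current total.
Heap A: target g' = 0⊕0 = 0, but every legal move changes the Grundy value (mex property), so 0 moves.
Heap B: target g' = 0⊕0 = 0, but every legal move changes the Grundy value (mex property), so 0 moves.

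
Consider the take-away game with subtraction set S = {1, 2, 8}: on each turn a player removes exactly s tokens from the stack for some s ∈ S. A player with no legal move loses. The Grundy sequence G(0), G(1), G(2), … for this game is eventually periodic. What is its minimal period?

G(0) = 0
G(1) = mex{0} = 1
G(2) = mex{1,0} = 2
G(3) = mex{2,1} = 0
G(4) = mex{0,2} = 1
G(5) = mex{1,0} = 2
G(6) = mex{2,1} = 0
G(7) = mex{0,2} = 1
G(8) = mex{1,0,0} = 2
G(9) = mex{2,1,1} = 0
G(10) = mex{0,2,2} = 1
G(11) = mex{1,0,0} = 2
G(12) = mex{2,1,1} = 0
G(13) = mex{0,2,2} = 1
G(14) = mex{1,0,0} = 2
G(n+3) = G(n) holds for n = 0,…,7 (a full window of length max(S) = 8), so the sequence is purely periodic with period 3.

3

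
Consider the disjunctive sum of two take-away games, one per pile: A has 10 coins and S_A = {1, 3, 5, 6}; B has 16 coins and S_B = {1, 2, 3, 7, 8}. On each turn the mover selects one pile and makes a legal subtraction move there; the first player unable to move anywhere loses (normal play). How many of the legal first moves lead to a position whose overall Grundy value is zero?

Pile A, S = {1, 3, 5, 6}:
G(0) = 0
G(1) = mex{0} = 1
G(2) = mex{1} = 0
G(3) = mex{0,0} = 1
G(4) = mex{1,1} = 0
G(5) = mex{0,0,0} = 1
G(6) = mex{1,1,1,0} = 2
G(7) = mex{2,0,0,1} = 3
G(8) = mex{3,1,1,0} = 2
G(9) = mex{2,2,0,1} = 3
G(10) = mex{3,3,1,0} = 2
G_A(10) = 2.
Pile B, S = {1, 2, 3, 7, 8}:
n :  0  1  2  3  4  5  6  7  8  9 10 11 12 13 14 15 16
G :  0  1  2  3  0  1  2  3  4  0  1  2  3  0  1  2  3
G_B(16) = 3.
Combined Grundy value = 2 ⊕ 3 = 1.
A winning move leaves total XOR = 0, i.e. changes one component's Grundy value g to g ⊕ X where X is the current total.
Pile A: need g' = 2⊕1 = 3. Options: 10−1→G=3, 10−3→G=3, 10−5→G=1, 10−6→G=0. Hits: 2.
Pile B: need g' = 3⊕1 = 2. Options: 16−1→G=2, 16−2→G=1, 16−3→G=0, 16−7→G=0, 16−8→G=4. Hits: 1.

3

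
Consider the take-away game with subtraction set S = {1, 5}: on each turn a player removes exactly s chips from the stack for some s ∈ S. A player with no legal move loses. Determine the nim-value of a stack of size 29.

G(0) = 0
G(1) = mex{0} = 1
G(2) = mex{1} = 0
G(3) = mex{0} = 1
G(4) = mex{1} = 0
G(5) = mex{0,0} = 1
G(6) = mex{1,1} = 0
G(7) = mex{0,0} = 1
G(8) = mex{1,1} = 0
G(9) = mex{0,0} = 1
G(10) = mex{1,1} = 0
G(11) = mex{0,0} = 1
G(12) = mex{1,1} = 0
G(13) = mex{0,0} = 1
G(14) = mex{1,1} = 0
G(15) = mex{0,0} = 1
G(16) = mex{1,1} = 0
G(17) = mex{0,0} = 1
G(18) = mex{1,1} = 0
G(19) = mex{0,0} = 1
G(20) = mex{1,1} = 0
G(21) = mex{0,0} = 1
G(22) = mex{1,1} = 0
G(23) = mex{0,0} = 1
G(24) = mex{1,1} = 0
G(25) = mex{0,0} = 1
G(26) = mex{1,1} = 0
G(27) = mex{0,0} = 1
G(28) = mex{1,1} = 0
G(29) = mex{0,0} = 1

1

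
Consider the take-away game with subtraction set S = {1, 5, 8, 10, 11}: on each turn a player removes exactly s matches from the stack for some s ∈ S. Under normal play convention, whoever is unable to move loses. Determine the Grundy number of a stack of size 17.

5

G(0) = 0
G(1) = mex{0} = 1
G(2) = mex{1} = 0
G(3) = mex{0} = 1
G(4) = mex{1} = 0
G(5) = mex{0,0} = 1
G(6) = mex{1,1} = 0
G(7) = mex{0,0} = 1
G(8) = mex{1,1,0} = 2
G(9) = mex{2,0,1} = 3
G(10) = mex{3,1,0,0} = 2
G(11) = mex{2,0,1,1,0} = 3
G(12) = mex{3,1,0,0,1} = 2
G(13) = mex{2,2,1,1,0} = 3
G(14) = mex{3,3,0,0,1} = 2
G(15) = mex{2,2,1,1,0} = 3
G(16) = mex{3,3,2,0,1} = 4
G(17) = mex{4,2,3,1,0} = 5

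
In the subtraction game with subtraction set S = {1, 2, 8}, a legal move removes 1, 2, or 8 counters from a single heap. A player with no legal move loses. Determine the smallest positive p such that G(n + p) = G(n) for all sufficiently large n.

n :  0  1  2  3  4  5  6  7  8  9 10 11 12 13 14
G :  0  1  2  0  1  2  0  1  2  0  1  2  0  1  2
G(n+3) = G(n) holds for n = 0,…,7 (a full window of length max(S) = 8), so the sequence is purely periodic with period 3.

3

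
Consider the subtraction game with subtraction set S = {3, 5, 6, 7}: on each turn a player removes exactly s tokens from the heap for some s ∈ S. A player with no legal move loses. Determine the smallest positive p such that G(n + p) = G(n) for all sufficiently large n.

10

n :  0  1  2  3  4  5  6  7  8  9 10 11 12 13 14 15 16 17 18 19 20 21
G :  0  0  0  1  1  1  2  2  2  3  0  0  0  1  1  1  2  2  2  3  0  0
G(n+10) = G(n) holds for n = 0,…,6 (a full window of length max(S) = 7), so the sequence is purely periodic with period 10.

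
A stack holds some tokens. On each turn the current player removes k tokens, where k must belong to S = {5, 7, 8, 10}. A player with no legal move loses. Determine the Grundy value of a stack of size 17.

G(0) = 0
G(1) = mex{} = 0
G(2) = mex{} = 0
G(3) = mex{} = 0
G(4) = mex{} = 0
G(5) = mex{0} = 1
G(6) = mex{0} = 1
G(7) = mex{0,0} = 1
G(8) = mex{0,0,0} = 1
G(9) = mex{0,0,0} = 1
G(10) = mex{1,0,0,0} = 2
G(11) = mex{1,0,0,0} = 2
G(12) = mex{1,1,0,0} = 2
G(13) = mex{1,1,1,0} = 2
G(14) = mex{1,1,1,0} = 2
G(15) = mex{2,1,1,1} = 0
G(16) = mex{2,1,1,1} = 0
G(17) = mex{2,2,1,1} = 0

0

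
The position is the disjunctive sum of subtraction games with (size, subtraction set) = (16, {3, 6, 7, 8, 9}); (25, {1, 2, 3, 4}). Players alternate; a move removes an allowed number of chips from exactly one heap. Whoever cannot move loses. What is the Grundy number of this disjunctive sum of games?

1

Heap A, S = {3, 6, 7, 8, 9}:
G(0) = 0
G(1) = mex{} = 0
G(2) = mex{} = 0
G(3) = mex{0} = 1
G(4) = mex{0} = 1
G(5) = mex{0} = 1
G(6) = mex{1,0} = 2
G(7) = mex{1,0,0} = 2
G(8) = mex{1,0,0,0} = 2
G(9) = mex{2,1,0,0,0} = 3
G(10) = mex{2,1,1,0,0} = 3
G(11) = mex{2,1,1,1,0} = 3
G(12) = mex{3,2,1,1,1} = 0
G(13) = mex{3,2,2,1,1} = 0
G(14) = mex{3,2,2,2,1} = 0
G(15) = mex{0,3,2,2,2} = 1
G(16) = mex{0,3,3,2,2} = 1
G_A(16) = 1.
Heap B, S = {1, 2, 3, 4}:
G(0) = 0
G(1) = mex{0} = 1
G(2) = mex{1,0} = 2
G(3) = mex{2,1,0} = 3
G(4) = mex{3,2,1,0} = 4
G(5) = mex{4,3,2,1} = 0
G(6) = mex{0,4,3,2} = 1
G(7) = mex{1,0,4,3} = 2
G(8) = mex{2,1,0,4} = 3
G(9) = mex{3,2,1,0} = 4
G(10) = mex{4,3,2,1} = 0
G(11) = mex{0,4,3,2} = 1
G(12) = mex{1,0,4,3} = 2
G(13) = mex{2,1,0,4} = 3
G(14) = mex{3,2,1,0} = 4
G(15) = mex{4,3,2,1} = 0
G(16) = mex{0,4,3,2} = 1
G(17) = mex{1,0,4,3} = 2
G(18) = mex{2,1,0,4} = 3
G(19) = mex{3,2,1,0} = 4
G(20) = mex{4,3,2,1} = 0
G(21) = mex{0,4,3,2} = 1
G(22) = mex{1,0,4,3} = 2
G(23) = mex{2,1,0,4} = 3
G(24) = mex{3,2,1,0} = 4
G(25) = mex{4,3,2,1} = 0
G_B(25) = 0.
Combined Grundy value = 1 ⊕ 0 = 1.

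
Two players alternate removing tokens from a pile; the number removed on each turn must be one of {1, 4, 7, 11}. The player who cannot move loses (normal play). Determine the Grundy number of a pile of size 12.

G(0) = 0
G(1) = mex{0} = 1
G(2) = mex{1} = 0
G(3) = mex{0} = 1
G(4) = mex{1,0} = 2
G(5) = mex{2,1} = 0
G(6) = mex{0,0} = 1
G(7) = mex{1,1,0} = 2
G(8) = mex{2,2,1} = 0
G(9) = mex{0,0,0} = 1
G(10) = mex{1,1,1} = 0
G(11) = mex{0,2,2,0} = 1
G(12) = mex{1,0,0,1} = 2

2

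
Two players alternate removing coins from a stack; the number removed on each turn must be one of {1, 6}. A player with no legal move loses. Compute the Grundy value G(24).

1

n :  0  1  2  3  4  5  6  7  8  9 10 11 12 13 14 15 16 17 18 19 20 21 22 23 24
G :  0  1  0  1  0  1  2  0  1  0  1  0  1  2  0  1  0  1  0  1  2  0  1  0  1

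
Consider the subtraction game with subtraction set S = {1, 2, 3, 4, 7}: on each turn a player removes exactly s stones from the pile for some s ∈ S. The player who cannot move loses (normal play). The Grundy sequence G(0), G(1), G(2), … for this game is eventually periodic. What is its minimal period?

5

G(0) = 0
G(1) = mex{0} = 1
G(2) = mex{1,0} = 2
G(3) = mex{2,1,0} = 3
G(4) = mex{3,2,1,0} = 4
G(5) = mex{4,3,2,1} = 0
G(6) = mex{0,4,3,2} = 1
G(7) = mex{1,0,4,3,0} = 2
G(8) = mex{2,1,0,4,1} = 3
G(9) = mex{3,2,1,0,2} = 4
G(10) = mex{4,3,2,1,3} = 0
G(11) = mex{0,4,3,2,4} = 1
G(12) = mex{1,0,4,3,0} = 2
G(13) = mex{2,1,0,4,1} = 3
G(14) = mex{3,2,1,0,2} = 4
G(n+5) = G(n) holds for n = 0,…,6 (a full window of length max(S) = 7), so the sequence is purely periodic with period 5.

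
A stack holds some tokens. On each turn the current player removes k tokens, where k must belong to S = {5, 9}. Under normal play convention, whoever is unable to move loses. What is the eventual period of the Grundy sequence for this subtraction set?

G(0) = 0
G(1) = mex{} = 0
G(2) = mex{} = 0
G(3) = mex{} = 0
G(4) = mex{} = 0
G(5) = mex{0} = 1
G(6) = mex{0} = 1
G(7) = mex{0} = 1
G(8) = mex{0} = 1
G(9) = mex{0,0} = 1
G(10) = mex{1,0} = 2
G(11) = mex{1,0} = 2
G(12) = mex{1,0} = 2
G(13) = mex{1,0} = 2
G(14) = mex{1,1} = 0
G(15) = mex{2,1} = 0
G(16) = mex{2,1} = 0
G(17) = mex{2,1} = 0
G(18) = mex{2,1} = 0
G(19) = mex{0,2} = 1
G(20) = mex{0,2} = 1
G(21) = mex{0,2} = 1
G(22) = mex{0,2} = 1
G(23) = mex{0,0} = 1
G(24) = mex{1,0} = 2
G(25) = mex{1,0} = 2
G(26) = mex{1,0} = 2
G(27) = mex{1,0} = 2
G(28) = mex{1,1} = 0
G(29) = mex{2,1} = 0
G(n+14) = G(n) holds for n = 0,…,8 (a full window of length max(S) = 9), so the sequence is purely periodic with period 14.

14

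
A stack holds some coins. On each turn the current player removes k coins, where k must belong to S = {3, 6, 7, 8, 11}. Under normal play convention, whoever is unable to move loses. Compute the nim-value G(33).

1

G(0) = 0
G(1) = mex{} = 0
G(2) = mex{} = 0
G(3) = mex{0} = 1
G(4) = mex{0} = 1
G(5) = mex{0} = 1
G(6) = mex{1,0} = 2
G(7) = mex{1,0,0} = 2
G(8) = mex{1,0,0,0} = 2
G(9) = mex{2,1,0,0} = 3
G(10) = mex{2,1,1,0} = 3
G(11) = mex{2,1,1,1,0} = 3
G(12) = mex{3,2,1,1,0} = 4
G(13) = mex{3,2,2,1,0} = 4
G(14) = mex{3,2,2,2,1} = 0
G(15) = mex{4,3,2,2,1} = 0
G(16) = mex{4,3,3,2,1} = 0
G(17) = mex{0,3,3,3,2} = 1
G(18) = mex{0,4,3,3,2} = 1
G(19) = mex{0,4,4,3,2} = 1
G(20) = mex{1,0,4,4,3} = 2
G(21) = mex{1,0,0,4,3} = 2
G(22) = mex{1,0,0,0,3} = 2
G(23) = mex{2,1,0,0,4} = 3
G(24) = mex{2,1,1,0,4} = 3
G(25) = mex{2,1,1,1,0} = 3
G(26) = mex{3,2,1,1,0} = 4
G(27) = mex{3,2,2,1,0} = 4
G(28) = mex{3,2,2,2,1} = 0
G(29) = mex{4,3,2,2,1} = 0
G(30) = mex{4,3,3,2,1} = 0
G(31) = mex{0,3,3,3,2} = 1
G(32) = mex{0,4,3,3,2} = 1
G(33) = mex{0,4,4,3,2} = 1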